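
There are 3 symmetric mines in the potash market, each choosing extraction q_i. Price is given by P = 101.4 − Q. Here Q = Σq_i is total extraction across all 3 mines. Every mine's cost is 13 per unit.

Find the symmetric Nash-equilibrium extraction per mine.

22.1

A representative mine's profit is π_i = q_i(101.4 − Q) − 13q_i, with Q = q_i + Σ_{j≠i} q_j.
First-order condition: 88.4 − 2q_i − Σ_{j≠i} q_j = 0.
In a symmetric equilibrium every mine chooses the same q, so Σ_{j≠i} q_j = 2q. The condition becomes 88.4 − 4q = 0, giving q = 88.4/4 = 22.1.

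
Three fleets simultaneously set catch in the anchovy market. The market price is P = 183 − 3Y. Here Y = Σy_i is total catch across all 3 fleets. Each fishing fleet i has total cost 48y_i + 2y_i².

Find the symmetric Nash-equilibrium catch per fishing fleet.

A representative fishing fleet's profit is π_i = y_i(183 − 3Y) − 48y_i − 2y_i², with Y = y_i + Σ_{j≠i} y_j.
First-order condition: 135 − 10y_i − 3Σ_{j≠i} y_j = 0.
With identical fishing fleets, set every y_j = y: then 135 − 10y − 6y = 0, i.e. y = 135/16 = 8.4375.

8.4375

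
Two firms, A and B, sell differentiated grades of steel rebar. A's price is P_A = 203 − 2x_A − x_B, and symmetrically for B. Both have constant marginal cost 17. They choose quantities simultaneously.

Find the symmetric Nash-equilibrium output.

37.2

Firm A's profit: π = x_A(203 − 2x_A − x_B) − 17x_A.
∂π/∂x_A = 186 − 4x_A − x_B = 0 ⇒ x_A = 46.5 − 0.25x_B.
The game is symmetric, so in equilibrium x_B = x_A: the reaction function gives 1.25x_A = 46.5, hence x_A = 37.2.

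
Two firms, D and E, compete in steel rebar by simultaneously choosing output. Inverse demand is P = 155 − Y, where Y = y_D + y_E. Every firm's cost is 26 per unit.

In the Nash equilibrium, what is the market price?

69

Firm D's profit: π = y_D(155 − (y_D + y_E)) − 26y_D.
∂π/∂y_D = 129 − 2y_D − y_E = 0, so y_D = 64.5 − 0.5y_E.
By symmetry y_E = y_D; substituting into the reaction function, 1.5y_D = 64.5 and y_D = 43.
Equilibrium price: P = 155 − 86 = 69.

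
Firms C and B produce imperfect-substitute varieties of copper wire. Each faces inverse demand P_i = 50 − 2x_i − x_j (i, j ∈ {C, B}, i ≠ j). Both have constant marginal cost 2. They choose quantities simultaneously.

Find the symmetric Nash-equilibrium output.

Firm C's profit: π = x_C(50 − 2x_C − x_B) − 2x_C.
∂π/∂x_C = 48 − 4x_C − x_B = 0 ⇒ x_C = 12 − 0.25x_B.
The game is symmetric, so in equilibrium x_B = x_C: the reaction function gives 1.25x_C = 12, hence x_C = 9.6.

9.6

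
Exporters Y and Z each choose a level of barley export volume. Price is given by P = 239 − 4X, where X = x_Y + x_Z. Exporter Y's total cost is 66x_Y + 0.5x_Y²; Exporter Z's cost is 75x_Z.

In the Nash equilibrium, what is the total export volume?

27

Exporter Y's profit: π = x_Y(239 − 4(x_Y + x_Z)) − 66x_Y − 0.5x_Y².
∂π/∂x_Y = 173 − 9x_Y − 4x_Z = 0, so x_Y = 173/9 − (4/9)x_Z.
For Z: ∂π/∂x_Z = 164 − 8x_Z − 4x_Y = 0 ⇒ x_Z = 20.5 − 0.5x_Y.
Solving the two reaction functions simultaneously: (1 − (−4/9)(−0.5))x_Y = 173/9 − (4/9)·20.5, so (7/9)x_Y = 91/9 and x_Y = 13.
Then x_Z = 20.5 − 0.5·13 = 14.
Total export volume: 13 + 14 = 27.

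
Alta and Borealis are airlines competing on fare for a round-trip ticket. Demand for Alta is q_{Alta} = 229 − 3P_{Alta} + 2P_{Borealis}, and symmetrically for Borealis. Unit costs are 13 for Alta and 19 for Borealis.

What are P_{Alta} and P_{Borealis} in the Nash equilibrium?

68.125, 70.375

Alta's profit: π = (P_{Alta} − 13)(229 − 3P_{Alta} + 2P_{Borealis}).
∂π/∂P_{Alta} = 268 − 6P_{Alta} + 2P_{Borealis} = 0 ⇒ P_{Alta} = 134/3 + (1/3)P_{Borealis}.
Similarly P_{Borealis} = 143/3 + (1/3)P_{Alta}.
Solving the two reaction functions simultaneously: (1 − (1/3)(1/3))P_{Alta} = 134/3 + (1/3)·(143/3), so (8/9)P_{Alta} = 545/9 and P_{Alta} = 68.125.
Then P_{Borealis} = 143/3 + (1/3)·68.125 = 70.375.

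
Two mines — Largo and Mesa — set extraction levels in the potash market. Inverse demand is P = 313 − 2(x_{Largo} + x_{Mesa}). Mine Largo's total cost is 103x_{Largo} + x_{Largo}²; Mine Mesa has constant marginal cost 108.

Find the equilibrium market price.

189

Mine Largo's profit: π = x_{Largo}(313 − 2(x_{Largo} + x_{Mesa})) − 103x_{Largo} − x_{Largo}².
∂π/∂x_{Largo} = 210 − 6x_{Largo} − 2x_{Mesa} = 0, so x_{Largo} = 35 − (1/3)x_{Mesa}.
For Mesa: ∂π/∂x_{Mesa} = 205 − 4x_{Mesa} − 2x_{Largo} = 0 ⇒ x_{Mesa} = 51.25 − 0.5x_{Largo}.
Solving the two reaction functions simultaneously: (1 − (−1/3)(−0.5))x_{Largo} = 35 − (1/3)·51.25, so (5/6)x_{Largo} = 215/12 and x_{Largo} = 21.5.
Then x_{Mesa} = 51.25 − 0.5·21.5 = 40.5.
Equilibrium price: P = 313 − 2·62 = 189.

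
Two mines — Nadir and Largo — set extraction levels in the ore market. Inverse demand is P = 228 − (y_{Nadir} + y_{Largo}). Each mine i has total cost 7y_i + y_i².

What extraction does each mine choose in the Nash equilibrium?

Mine Nadir's profit: π = y_{Nadir}(228 − (y_{Nadir} + y_{Largo})) − 7y_{Nadir} − y_{Nadir}².
∂π/∂y_{Nadir} = 221 − 4y_{Nadir} − y_{Largo} = 0, so y_{Nadir} = 55.25 − 0.25y_{Largo}.
Setting y_{Nadir} = y_{Largo} in the reaction function: y_{Nadir} = 55.25 − 0.25y_{Nadir}, so y_{Nadir} = 55.25 / 1.25 = 44.2.

44.2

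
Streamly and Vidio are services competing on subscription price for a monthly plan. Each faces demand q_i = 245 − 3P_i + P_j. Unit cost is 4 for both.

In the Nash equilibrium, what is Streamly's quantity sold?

142.2

Streamly's profit: π = (P_{Streamly} − 4)(245 − 3P_{Streamly} + P_{Vidio}).
∂π/∂P_{Streamly} = 257 − 6P_{Streamly} + P_{Vidio} = 0 ⇒ P_{Streamly} = 257/6 + (1/6)P_{Vidio}.
By symmetry P_{Vidio} = P_{Streamly}; substituting into the reaction function, (5/6)P_{Streamly} = 257/6 and P_{Streamly} = 51.4.
q_{Streamly} = 245 − 3·51.4 + 51.4 = 142.2.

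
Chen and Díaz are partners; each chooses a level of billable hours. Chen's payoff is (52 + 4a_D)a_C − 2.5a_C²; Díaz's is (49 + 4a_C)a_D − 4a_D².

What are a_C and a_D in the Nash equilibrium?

Expanding Chen's payoff: 52a_C + 4a_Da_C − 2.5a_C².
∂π/∂a_C = 52 + 4a_D − 5a_C = 0, so a_C = 10.4 + 0.8a_D.
Likewise for Díaz: a_D = 6.125 + 0.5a_C.
Substituting the second reaction function into the first: a_C = 10.4 + 0.8(6.125 + 0.5a_C), which gives 0.6a_C = 15.3 ⇒ a_C = 25.5.
Then a_D = 6.125 + 0.5·25.5 = 18.875.

25.5, 18.875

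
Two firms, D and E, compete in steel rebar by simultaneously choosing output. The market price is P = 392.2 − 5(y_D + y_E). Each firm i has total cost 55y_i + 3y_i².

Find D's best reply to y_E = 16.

Firm D's profit: π = y_D(392.2 − 5(y_D + y_E)) − 55y_D − 3y_D².
∂π/∂y_D = 337.2 − 16y_D − 5y_E = 0, so y_D = 21.075 − 0.3125y_E.
At y_E = 16: y_D = 21.075 − 0.3125·16 = 16.075.

16.075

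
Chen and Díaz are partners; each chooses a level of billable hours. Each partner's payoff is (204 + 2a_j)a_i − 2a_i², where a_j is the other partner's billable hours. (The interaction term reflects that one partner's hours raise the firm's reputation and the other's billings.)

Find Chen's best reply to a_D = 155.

128.5

Chen's payoff is (204 + 2a_D)a_C − 2a_C².
∂π/∂a_C = 204 + 2a_D − 4a_C = 0, so a_C = 51 + 0.5a_D.
At a_D = 155: a_C = 51 + 0.5·155 = 128.5.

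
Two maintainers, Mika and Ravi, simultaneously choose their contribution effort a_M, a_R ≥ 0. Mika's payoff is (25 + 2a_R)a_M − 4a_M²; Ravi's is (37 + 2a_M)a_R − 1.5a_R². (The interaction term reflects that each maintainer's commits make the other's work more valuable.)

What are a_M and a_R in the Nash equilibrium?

Expanding Mika's payoff: 25a_M + 2a_Ra_M − 4a_M².
∂π/∂a_M = 25 + 2a_R − 8a_M = 0, so a_M = 3.125 + 0.25a_R.
Likewise for Ravi: a_R = 37/3 + (2/3)a_M.
Solving the two reaction functions simultaneously: (1 − (0.25)(2/3))a_M = 3.125 + 0.25·(37/3), so (5/6)a_M = 149/24 and a_M = 7.45.
Then a_R = 37/3 + (2/3)·7.45 = 17.3.

7.45, 17.3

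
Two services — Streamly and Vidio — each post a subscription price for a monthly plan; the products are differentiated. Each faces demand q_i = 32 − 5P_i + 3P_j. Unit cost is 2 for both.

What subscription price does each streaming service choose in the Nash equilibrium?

6

Streamly's profit: π = (P_{Streamly} − 2)(32 − 5P_{Streamly} + 3P_{Vidio}).
∂π/∂P_{Streamly} = 42 − 10P_{Streamly} + 3P_{Vidio} = 0 ⇒ P_{Streamly} = 4.2 + 0.3P_{Vidio}.
Setting P_{Streamly} = P_{Vidio} in the reaction function: P_{Streamly} = 4.2 + 0.3P_{Streamly}, so P_{Streamly} = 4.2 / 0.7 = 6.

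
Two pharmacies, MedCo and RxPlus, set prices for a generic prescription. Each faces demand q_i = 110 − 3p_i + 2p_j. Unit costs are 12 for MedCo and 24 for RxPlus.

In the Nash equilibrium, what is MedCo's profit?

MedCo's profit: π = (p_{MedCo} − 12)(110 − 3p_{MedCo} + 2p_{RxPlus}).
∂π/∂p_{MedCo} = 146 − 6p_{MedCo} + 2p_{RxPlus} = 0 ⇒ p_{MedCo} = 73/3 + (1/3)p_{RxPlus}.
Similarly p_{RxPlus} = 91/3 + (1/3)p_{MedCo}.
Plugging p_{RxPlus} into MedCo's best response: p_{MedCo} = 73/3 + (1/3)(91/3 + (1/3)p_{MedCo}) ⇒ (8/9)p_{MedCo} = 310/9, so p_{MedCo} = 38.75.
Then p_{RxPlus} = 91/3 + (1/3)·38.75 = 43.25.
q_{MedCo} = 110 − 3·38.75 + 2·43.25 = 80.25.
Profit = (38.75 − 12)·80.25 = 2146.6875.

2146.6875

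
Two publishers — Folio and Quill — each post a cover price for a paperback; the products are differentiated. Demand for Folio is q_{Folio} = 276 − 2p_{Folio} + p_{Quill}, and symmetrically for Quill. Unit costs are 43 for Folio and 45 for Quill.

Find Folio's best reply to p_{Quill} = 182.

136

Folio's profit: π = (p_{Folio} − 43)(276 − 2p_{Folio} + p_{Quill}).
∂π/∂p_{Folio} = 362 − 4p_{Folio} + p_{Quill} = 0 ⇒ p_{Folio} = 90.5 + 0.25p_{Quill}.
At p_{Quill} = 182: p_{Folio} = 90.5 + 0.25·182 = 136.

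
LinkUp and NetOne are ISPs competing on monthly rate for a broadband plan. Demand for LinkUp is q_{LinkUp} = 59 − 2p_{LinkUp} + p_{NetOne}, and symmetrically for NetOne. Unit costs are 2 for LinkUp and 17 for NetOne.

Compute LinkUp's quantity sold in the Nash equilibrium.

42

LinkUp's profit: π = (p_{LinkUp} − 2)(59 − 2p_{LinkUp} + p_{NetOne}).
∂π/∂p_{LinkUp} = 63 − 4p_{LinkUp} + p_{NetOne} = 0 ⇒ p_{LinkUp} = 15.75 + 0.25p_{NetOne}.
Similarly p_{NetOne} = 23.25 + 0.25p_{LinkUp}.
Substituting the second reaction function into the first: p_{LinkUp} = 15.75 + 0.25(23.25 + 0.25p_{LinkUp}), which gives 0.9375p_{LinkUp} = 21.5625 ⇒ p_{LinkUp} = 23.
Then p_{NetOne} = 23.25 + 0.25·23 = 29.
q_{LinkUp} = 59 − 2·23 + 29 = 42.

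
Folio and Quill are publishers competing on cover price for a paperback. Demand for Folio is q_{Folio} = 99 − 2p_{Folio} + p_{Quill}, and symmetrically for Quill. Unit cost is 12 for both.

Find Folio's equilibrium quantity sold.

Folio's profit: π = (p_{Folio} − 12)(99 − 2p_{Folio} + p_{Quill}).
∂π/∂p_{Folio} = 123 − 4p_{Folio} + p_{Quill} = 0 ⇒ p_{Folio} = 30.75 + 0.25p_{Quill}.
The game is symmetric, so in equilibrium p_{Quill} = p_{Folio}: the reaction function gives 0.75p_{Folio} = 30.75, hence p_{Folio} = 41.
q_{Folio} = 99 − 2·41 + 41 = 58.

58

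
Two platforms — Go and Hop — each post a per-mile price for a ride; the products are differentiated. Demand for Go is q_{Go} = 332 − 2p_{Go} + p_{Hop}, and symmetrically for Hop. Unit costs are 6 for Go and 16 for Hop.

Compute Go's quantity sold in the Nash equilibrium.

220

Go's profit: π = (p_{Go} − 6)(332 − 2p_{Go} + p_{Hop}).
∂π/∂p_{Go} = 344 − 4p_{Go} + p_{Hop} = 0 ⇒ p_{Go} = 86 + 0.25p_{Hop}.
Similarly p_{Hop} = 91 + 0.25p_{Go}.
Solving the two reaction functions simultaneously: (1 − (0.25)(0.25))p_{Go} = 86 + 0.25·91, so 0.9375p_{Go} = 108.75 and p_{Go} = 116.
Then p_{Hop} = 91 + 0.25·116 = 120.
q_{Go} = 332 − 2·116 + 120 = 220.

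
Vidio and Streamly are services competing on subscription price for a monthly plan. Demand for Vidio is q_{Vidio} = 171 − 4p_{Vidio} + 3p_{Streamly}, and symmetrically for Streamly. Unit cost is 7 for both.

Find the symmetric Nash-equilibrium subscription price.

Vidio's profit: π = (p_{Vidio} − 7)(171 − 4p_{Vidio} + 3p_{Streamly}).
∂π/∂p_{Vidio} = 199 − 8p_{Vidio} + 3p_{Streamly} = 0 ⇒ p_{Vidio} = 24.875 + 0.375p_{Streamly}.
The game is symmetric, so in equilibrium p_{Streamly} = p_{Vidio}: the reaction function gives 0.625p_{Vidio} = 24.875, hence p_{Vidio} = 39.8.

39.8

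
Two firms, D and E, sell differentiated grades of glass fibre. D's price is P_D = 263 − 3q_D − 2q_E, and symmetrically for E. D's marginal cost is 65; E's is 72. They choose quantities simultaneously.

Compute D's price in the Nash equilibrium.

140.5625

Firm D's profit: π = q_D(263 − 3q_D − 2q_E) − 65q_D.
∂π/∂q_D = 198 − 6q_D − 2q_E = 0 ⇒ q_D = 33 − (1/3)q_E.
Similarly q_E = 191/6 − (1/3)q_D.
Solving the two reaction functions simultaneously: (1 − (−1/3)(−1/3))q_D = 33 − (1/3)·(191/6), so (8/9)q_D = 403/18 and q_D = 25.1875.
Then q_E = 191/6 − (1/3)·25.1875 = 23.4375.
P_D = 263 − 3·25.1875 − 2·23.4375 = 140.5625.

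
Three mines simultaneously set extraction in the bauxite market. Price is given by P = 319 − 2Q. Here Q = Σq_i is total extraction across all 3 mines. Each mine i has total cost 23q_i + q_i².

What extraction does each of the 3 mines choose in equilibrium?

29.6

A representative mine's profit is π_i = q_i(319 − 2Q) − 23q_i − q_i², with Q = q_i + Σ_{j≠i} q_j.
First-order condition: 296 − 6q_i − 2Σ_{j≠i} q_j = 0.
In a symmetric equilibrium every mine chooses the same q, so Σ_{j≠i} q_j = 2q. The condition becomes 296 − 10q = 0, giving q = 296/10 = 29.6.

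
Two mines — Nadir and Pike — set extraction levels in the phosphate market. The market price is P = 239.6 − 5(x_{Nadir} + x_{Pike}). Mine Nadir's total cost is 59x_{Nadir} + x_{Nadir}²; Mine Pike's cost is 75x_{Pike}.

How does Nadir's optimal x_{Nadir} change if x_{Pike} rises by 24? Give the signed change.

-10

Mine Nadir's profit: π = x_{Nadir}(239.6 − 5(x_{Nadir} + x_{Pike})) − 59x_{Nadir} − x_{Nadir}².
∂π/∂x_{Nadir} = 180.6 − 12x_{Nadir} − 5x_{Pike} = 0, so x_{Nadir} = 15.05 − (5/12)x_{Pike}.
The reaction-function slope is −5/12, so a 24-unit rise in x_{Pike} moves x_{Nadir} by −5/12 × 24 = −10. Nadir's best response falls — the actions are strategic substitutes.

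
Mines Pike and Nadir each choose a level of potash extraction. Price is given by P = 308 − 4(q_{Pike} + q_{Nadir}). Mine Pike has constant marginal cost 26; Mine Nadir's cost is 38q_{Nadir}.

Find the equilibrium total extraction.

Mine Pike's profit: π = q_{Pike}(308 − 4(q_{Pike} + q_{Nadir})) − 26q_{Pike}.
∂π/∂q_{Pike} = 282 − 8q_{Pike} − 4q_{Nadir} = 0, so q_{Pike} = 35.25 − 0.5q_{Nadir}.
By the same steps for Nadir: q_{Nadir} = 33.75 − 0.5q_{Pike}.
Solving the two reaction functions simultaneously: (1 − (−0.5)(−0.5))q_{Pike} = 35.25 − 0.5·33.75, so 0.75q_{Pike} = 18.375 and q_{Pike} = 24.5.
Then q_{Nadir} = 33.75 − 0.5·24.5 = 21.5.
Total extraction: 24.5 + 21.5 = 46.

46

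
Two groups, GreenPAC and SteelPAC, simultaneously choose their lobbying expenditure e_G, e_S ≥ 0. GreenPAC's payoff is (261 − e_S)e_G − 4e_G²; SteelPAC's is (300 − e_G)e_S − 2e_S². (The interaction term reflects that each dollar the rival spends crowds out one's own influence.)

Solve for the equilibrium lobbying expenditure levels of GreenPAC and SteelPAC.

24, 69

Expanding GreenPAC's payoff: 261e_G − e_Se_G − 4e_G².
∂π/∂e_G = 261 − e_S − 8e_G = 0, so e_G = 32.625 − 0.125e_S.
Likewise for SteelPAC: e_S = 75 − 0.25e_G.
Solving the two reaction functions simultaneously: (1 − (−0.125)(−0.25))e_G = 32.625 − 0.125·75, so (31/32)e_G = 23.25 and e_G = 24.
Then e_S = 75 − 0.25·24 = 69.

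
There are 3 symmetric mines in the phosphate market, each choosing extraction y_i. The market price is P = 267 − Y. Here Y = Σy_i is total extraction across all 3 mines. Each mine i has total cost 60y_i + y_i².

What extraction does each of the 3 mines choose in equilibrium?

34.5

A representative mine's profit is π_i = y_i(267 − Y) − 60y_i − y_i², with Y = y_i + Σ_{j≠i} y_j.
First-order condition: 207 − 4y_i − Σ_{j≠i} y_j = 0.
With identical mines, set every y_j = y: then 207 − 4y − 2y = 0, i.e. y = 207/6 = 34.5.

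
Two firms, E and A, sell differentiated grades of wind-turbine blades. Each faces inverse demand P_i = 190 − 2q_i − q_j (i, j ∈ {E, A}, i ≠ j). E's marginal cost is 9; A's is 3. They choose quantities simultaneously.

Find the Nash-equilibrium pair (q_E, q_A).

Firm E's profit: π = q_E(190 − 2q_E − q_A) − 9q_E.
∂π/∂q_E = 181 − 4q_E − q_A = 0 ⇒ q_E = 45.25 − 0.25q_A.
Similarly q_A = 46.75 − 0.25q_E.
Solving the two reaction functions simultaneously: (1 − (−0.25)(−0.25))q_E = 45.25 − 0.25·46.75, so 0.9375q_E = 33.5625 and q_E = 35.8.
Then q_A = 46.75 − 0.25·35.8 = 37.8.

35.8, 37.8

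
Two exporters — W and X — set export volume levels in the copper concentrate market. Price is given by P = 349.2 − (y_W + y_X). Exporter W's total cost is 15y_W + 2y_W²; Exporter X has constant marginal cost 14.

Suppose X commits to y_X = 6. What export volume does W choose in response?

Exporter W's profit: π = y_W(349.2 − (y_W + y_X)) − 15y_W − 2y_W².
∂π/∂y_W = 334.2 − 6y_W − y_X = 0, so y_W = 55.7 − (1/6)y_X.
At y_X = 6: y_W = 55.7 − (1/6)·6 = 54.7.

54.7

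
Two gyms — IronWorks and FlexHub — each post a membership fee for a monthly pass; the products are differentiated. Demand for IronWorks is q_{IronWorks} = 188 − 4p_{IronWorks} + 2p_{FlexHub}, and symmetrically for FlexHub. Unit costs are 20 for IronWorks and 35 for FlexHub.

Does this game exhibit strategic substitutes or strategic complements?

strategic complements

IronWorks's profit: π = (p_{IronWorks} − 20)(188 − 4p_{IronWorks} + 2p_{FlexHub}).
∂π/∂p_{IronWorks} = 268 − 8p_{IronWorks} + 2p_{FlexHub} = 0 ⇒ p_{IronWorks} = 33.5 + 0.25p_{FlexHub}.
The best-response slope dp_{IronWorks}/dp_{FlexHub} = 0.25 > 0: the reaction function is upward-sloping, so the choices are strategic complements.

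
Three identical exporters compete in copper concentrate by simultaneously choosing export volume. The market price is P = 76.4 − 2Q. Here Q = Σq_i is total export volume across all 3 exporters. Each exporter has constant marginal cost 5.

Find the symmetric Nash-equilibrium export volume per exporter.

A representative exporter's profit is π_i = q_i(76.4 − 2Q) − 5q_i, with Q = q_i + Σ_{j≠i} q_j.
First-order condition: 71.4 − 4q_i − 2Σ_{j≠i} q_j = 0.
In a symmetric equilibrium every exporter chooses the same q, so Σ_{j≠i} q_j = 2q. The condition becomes 71.4 − 8q = 0, giving q = 71.4/8 = 8.925.

8.925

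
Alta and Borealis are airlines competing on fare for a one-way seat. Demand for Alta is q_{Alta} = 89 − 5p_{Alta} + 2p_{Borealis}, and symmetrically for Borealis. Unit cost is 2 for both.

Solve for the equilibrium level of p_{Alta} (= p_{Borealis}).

Alta's profit: π = (p_{Alta} − 2)(89 − 5p_{Alta} + 2p_{Borealis}).
∂π/∂p_{Alta} = 99 − 10p_{Alta} + 2p_{Borealis} = 0 ⇒ p_{Alta} = 9.9 + 0.2p_{Borealis}.
The game is symmetric, so in equilibrium p_{Borealis} = p_{Alta}: the reaction function gives 0.8p_{Alta} = 9.9, hence p_{Alta} = 12.375.

12.375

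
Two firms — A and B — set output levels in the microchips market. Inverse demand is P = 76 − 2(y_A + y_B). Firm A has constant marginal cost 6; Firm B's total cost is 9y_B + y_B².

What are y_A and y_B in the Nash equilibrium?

Firm A's profit: π = y_A(76 − 2(y_A + y_B)) − 6y_A.
∂π/∂y_A = 70 − 4y_A − 2y_B = 0, so y_A = 17.5 − 0.5y_B.
For B: ∂π/∂y_B = 67 − 6y_B − 2y_A = 0 ⇒ y_B = 67/6 − (1/3)y_A.
Solving the two reaction functions simultaneously: (1 − (−0.5)(−1/3))y_A = 17.5 − 0.5·(67/6), so (5/6)y_A = 143/12 and y_A = 14.3.
Then y_B = 67/6 − (1/3)·14.3 = 6.4.

14.3, 6.4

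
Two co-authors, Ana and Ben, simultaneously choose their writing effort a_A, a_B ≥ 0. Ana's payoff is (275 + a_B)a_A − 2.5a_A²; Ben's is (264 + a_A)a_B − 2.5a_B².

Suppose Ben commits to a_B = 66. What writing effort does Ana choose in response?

Expanding Ana's payoff: 275a_A + a_Ba_A − 2.5a_A².
∂π/∂a_A = 275 + a_B − 5a_A = 0, so a_A = 55 + 0.2a_B.
At a_B = 66: a_A = 55 + 0.2·66 = 68.2.

68.2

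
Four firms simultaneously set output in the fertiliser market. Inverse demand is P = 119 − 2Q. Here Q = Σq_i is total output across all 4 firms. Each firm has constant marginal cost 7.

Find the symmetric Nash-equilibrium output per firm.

11.2

A representative firm's profit is π_i = q_i(119 − 2Q) − 7q_i, with Q = q_i + Σ_{j≠i} q_j.
First-order condition: 112 − 4q_i − 2Σ_{j≠i} q_j = 0.
In a symmetric equilibrium every firm chooses the same q, so Σ_{j≠i} q_j = 3q. The condition becomes 112 − 10q = 0, giving q = 112/10 = 11.2.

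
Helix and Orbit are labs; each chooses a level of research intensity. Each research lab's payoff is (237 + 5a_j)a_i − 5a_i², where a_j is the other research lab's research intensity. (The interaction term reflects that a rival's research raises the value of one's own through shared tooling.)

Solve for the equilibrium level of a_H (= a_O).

47.4

Helix's payoff is (237 + 5a_O)a_H − 5a_H².
∂π/∂a_H = 237 + 5a_O − 10a_H = 0, so a_H = 23.7 + 0.5a_O.
The game is symmetric, so in equilibrium a_O = a_H: the reaction function gives 0.5a_H = 23.7, hence a_H = 47.4.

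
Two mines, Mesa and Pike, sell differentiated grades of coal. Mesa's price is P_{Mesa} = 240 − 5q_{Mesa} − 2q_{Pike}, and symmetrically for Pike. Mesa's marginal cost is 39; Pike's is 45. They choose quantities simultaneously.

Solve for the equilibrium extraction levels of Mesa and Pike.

16.875, 16.125

Mine Mesa's profit: π = q_{Mesa}(240 − 5q_{Mesa} − 2q_{Pike}) − 39q_{Mesa}.
∂π/∂q_{Mesa} = 201 − 10q_{Mesa} − 2q_{Pike} = 0 ⇒ q_{Mesa} = 20.1 − 0.2q_{Pike}.
Similarly q_{Pike} = 19.5 − 0.2q_{Mesa}.
Solving the two reaction functions simultaneously: (1 − (−0.2)(−0.2))q_{Mesa} = 20.1 − 0.2·19.5, so 0.96q_{Mesa} = 16.2 and q_{Mesa} = 16.875.
Then q_{Pike} = 19.5 − 0.2·16.875 = 16.125.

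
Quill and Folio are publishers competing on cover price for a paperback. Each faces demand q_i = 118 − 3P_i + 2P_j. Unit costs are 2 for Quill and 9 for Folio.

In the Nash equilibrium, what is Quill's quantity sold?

Quill's profit: π = (P_{Quill} − 2)(118 − 3P_{Quill} + 2P_{Folio}).
∂π/∂P_{Quill} = 124 − 6P_{Quill} + 2P_{Folio} = 0 ⇒ P_{Quill} = 62/3 + (1/3)P_{Folio}.
Similarly P_{Folio} = 145/6 + (1/3)P_{Quill}.
Solving the two reaction functions simultaneously: (1 − (1/3)(1/3))P_{Quill} = 62/3 + (1/3)·(145/6), so (8/9)P_{Quill} = 517/18 and P_{Quill} = 32.3125.
Then P_{Folio} = 145/6 + (1/3)·32.3125 = 34.9375.
q_{Quill} = 118 − 3·32.3125 + 2·34.9375 = 90.9375.

90.9375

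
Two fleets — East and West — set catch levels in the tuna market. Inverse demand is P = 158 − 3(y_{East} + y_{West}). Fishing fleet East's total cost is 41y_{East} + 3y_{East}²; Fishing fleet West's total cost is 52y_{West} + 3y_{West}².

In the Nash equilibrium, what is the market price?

Fishing fleet East's profit: π = y_{East}(158 − 3(y_{East} + y_{West})) − 41y_{East} − 3y_{East}².
∂π/∂y_{East} = 117 − 12y_{East} − 3y_{West} = 0, so y_{East} = 9.75 − 0.25y_{West}.
By the same steps for West: y_{West} = 53/6 − 0.25y_{East}.
Plugging y_{West} into East's best response: y_{East} = 9.75 − 0.25(53/6 − 0.25y_{East}) ⇒ 0.9375y_{East} = 181/24, so y_{East} = 362/45.
Then y_{West} = 53/6 − 0.25·(362/45) = 307/45.
Equilibrium price: P = 158 − 3·(223/15) = 113.4.

113.4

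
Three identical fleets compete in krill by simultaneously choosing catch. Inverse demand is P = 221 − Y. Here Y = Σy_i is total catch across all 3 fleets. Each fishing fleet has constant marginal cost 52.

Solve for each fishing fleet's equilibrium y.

42.25

A representative fishing fleet's profit is π_i = y_i(221 − Y) − 52y_i, with Y = y_i + Σ_{j≠i} y_j.
First-order condition: 169 − 2y_i − Σ_{j≠i} y_j = 0.
Imposing symmetry (y_j = y for all j) turns Σ_{j≠i} y_j into 2y, so 169 = 4y and y = 42.25.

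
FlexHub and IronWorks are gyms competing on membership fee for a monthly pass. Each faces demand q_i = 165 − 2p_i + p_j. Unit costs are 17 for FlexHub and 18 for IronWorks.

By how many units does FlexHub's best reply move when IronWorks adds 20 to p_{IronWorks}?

5

FlexHub's profit: π = (p_{FlexHub} − 17)(165 − 2p_{FlexHub} + p_{IronWorks}).
∂π/∂p_{FlexHub} = 199 − 4p_{FlexHub} + p_{IronWorks} = 0 ⇒ p_{FlexHub} = 49.75 + 0.25p_{IronWorks}.
The reaction-function slope is 0.25, so a 20-unit rise in p_{IronWorks} moves p_{FlexHub} by 0.25 × 20 = 5. FlexHub's best response rises — the actions are strategic complements.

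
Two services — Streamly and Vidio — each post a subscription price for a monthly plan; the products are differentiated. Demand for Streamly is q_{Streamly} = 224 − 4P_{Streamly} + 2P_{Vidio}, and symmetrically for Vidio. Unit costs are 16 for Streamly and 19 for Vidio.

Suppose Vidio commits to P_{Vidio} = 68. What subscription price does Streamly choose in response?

Streamly's profit: π = (P_{Streamly} − 16)(224 − 4P_{Streamly} + 2P_{Vidio}).
∂π/∂P_{Streamly} = 288 − 8P_{Streamly} + 2P_{Vidio} = 0 ⇒ P_{Streamly} = 36 + 0.25P_{Vidio}.
At P_{Vidio} = 68: P_{Streamly} = 36 + 0.25·68 = 53.

53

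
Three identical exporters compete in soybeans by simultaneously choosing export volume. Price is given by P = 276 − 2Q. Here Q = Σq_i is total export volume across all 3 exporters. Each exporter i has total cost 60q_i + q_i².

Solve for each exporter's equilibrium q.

A representative exporter's profit is π_i = q_i(276 − 2Q) − 60q_i − q_i², with Q = q_i + Σ_{j≠i} q_j.
First-order condition: 216 − 6q_i − 2Σ_{j≠i} q_j = 0.
With identical exporters, set every q_j = q: then 216 − 6q − 4q = 0, i.e. q = 216/10 = 21.6.

21.6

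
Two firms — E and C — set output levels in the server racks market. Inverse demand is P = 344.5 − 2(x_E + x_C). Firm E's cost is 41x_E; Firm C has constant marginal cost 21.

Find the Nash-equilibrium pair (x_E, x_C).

Firm E's profit: π = x_E(344.5 − 2(x_E + x_C)) − 41x_E.
∂π/∂x_E = 303.5 − 4x_E − 2x_C = 0, so x_E = 75.875 − 0.5x_C.
By the same steps for C: x_C = 80.875 − 0.5x_E.
Solving the two reaction functions simultaneously: (1 − (−0.5)(−0.5))x_E = 75.875 − 0.5·80.875, so 0.75x_E = 35.4375 and x_E = 47.25.
Then x_C = 80.875 − 0.5·47.25 = 57.25.

47.25, 57.25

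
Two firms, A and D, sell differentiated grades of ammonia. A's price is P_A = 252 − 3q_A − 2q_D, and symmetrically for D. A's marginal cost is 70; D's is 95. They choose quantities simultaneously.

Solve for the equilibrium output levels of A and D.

24.3125, 18.0625

Firm A's profit: π = q_A(252 − 3q_A − 2q_D) − 70q_A.
∂π/∂q_A = 182 − 6q_A − 2q_D = 0 ⇒ q_A = 91/3 − (1/3)q_D.
Similarly q_D = 157/6 − (1/3)q_A.
Plugging q_D into A's best response: q_A = 91/3 − (1/3)(157/6 − (1/3)q_A) ⇒ (8/9)q_A = 389/18, so q_A = 24.3125.
Then q_D = 157/6 − (1/3)·24.3125 = 18.0625.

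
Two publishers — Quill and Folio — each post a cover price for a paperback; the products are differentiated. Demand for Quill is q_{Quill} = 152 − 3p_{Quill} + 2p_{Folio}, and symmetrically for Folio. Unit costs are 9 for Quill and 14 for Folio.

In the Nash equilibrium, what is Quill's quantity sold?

110.0625

Quill's profit: π = (p_{Quill} − 9)(152 − 3p_{Quill} + 2p_{Folio}).
∂π/∂p_{Quill} = 179 − 6p_{Quill} + 2p_{Folio} = 0 ⇒ p_{Quill} = 179/6 + (1/3)p_{Folio}.
Similarly p_{Folio} = 97/3 + (1/3)p_{Quill}.
Plugging p_{Folio} into Quill's best response: p_{Quill} = 179/6 + (1/3)(97/3 + (1/3)p_{Quill}) ⇒ (8/9)p_{Quill} = 731/18, so p_{Quill} = 45.6875.
Then p_{Folio} = 97/3 + (1/3)·45.6875 = 47.5625.
q_{Quill} = 152 − 3·45.6875 + 2·47.5625 = 110.0625.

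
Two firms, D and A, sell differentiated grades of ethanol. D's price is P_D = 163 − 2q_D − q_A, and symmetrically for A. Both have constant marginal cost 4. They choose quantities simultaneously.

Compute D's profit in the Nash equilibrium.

Firm D's profit: π = q_D(163 − 2q_D − q_A) − 4q_D.
∂π/∂q_D = 159 − 4q_D − q_A = 0 ⇒ q_D = 39.75 − 0.25q_A.
Setting q_D = q_A in the reaction function: q_D = 39.75 − 0.25q_D, so q_D = 39.75 / 1.25 = 31.8.
P_D = 163 − 2·31.8 − 31.8 = 67.6.
Profit = (67.6 − 4)·31.8 = 2022.48.

2022.48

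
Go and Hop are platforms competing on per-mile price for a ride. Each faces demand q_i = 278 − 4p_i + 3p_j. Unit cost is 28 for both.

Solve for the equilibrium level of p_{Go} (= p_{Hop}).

78

Go's profit: π = (p_{Go} − 28)(278 − 4p_{Go} + 3p_{Hop}).
∂π/∂p_{Go} = 390 − 8p_{Go} + 3p_{Hop} = 0 ⇒ p_{Go} = 48.75 + 0.375p_{Hop}.
By symmetry p_{Hop} = p_{Go}; substituting into the reaction function, 0.625p_{Go} = 48.75 and p_{Go} = 78.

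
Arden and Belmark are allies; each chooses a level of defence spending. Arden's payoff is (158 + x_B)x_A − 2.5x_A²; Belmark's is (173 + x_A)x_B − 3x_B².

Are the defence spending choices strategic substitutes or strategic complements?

strategic complements

Expanding Arden's payoff: 158x_A + x_Bx_A − 2.5x_A².
∂π/∂x_A = 158 + x_B − 5x_A = 0, so x_A = 31.6 + 0.2x_B.
The best-response slope dx_A/dx_B = 0.2 > 0: the reaction function is upward-sloping, so the choices are strategic complements.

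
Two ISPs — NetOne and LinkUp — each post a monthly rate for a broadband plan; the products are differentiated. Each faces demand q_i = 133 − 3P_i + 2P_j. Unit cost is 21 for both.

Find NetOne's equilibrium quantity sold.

NetOne's profit: π = (P_{NetOne} − 21)(133 − 3P_{NetOne} + 2P_{LinkUp}).
∂π/∂P_{NetOne} = 196 − 6P_{NetOne} + 2P_{LinkUp} = 0 ⇒ P_{NetOne} = 98/3 + (1/3)P_{LinkUp}.
By symmetry P_{LinkUp} = P_{NetOne}; substituting into the reaction function, (2/3)P_{NetOne} = 98/3 and P_{NetOne} = 49.
q_{NetOne} = 133 − 3·49 + 2·49 = 84.

84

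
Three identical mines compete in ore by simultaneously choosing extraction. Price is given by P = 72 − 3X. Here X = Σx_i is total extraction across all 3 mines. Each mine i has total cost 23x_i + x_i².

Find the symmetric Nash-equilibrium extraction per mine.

3.5

A representative mine's profit is π_i = x_i(72 − 3X) − 23x_i − x_i², with X = x_i + Σ_{j≠i} x_j.
First-order condition: 49 − 8x_i − 3Σ_{j≠i} x_j = 0.
Imposing symmetry (x_j = x for all j) turns Σ_{j≠i} x_j into 2x, so 49 = 14x and x = 3.5.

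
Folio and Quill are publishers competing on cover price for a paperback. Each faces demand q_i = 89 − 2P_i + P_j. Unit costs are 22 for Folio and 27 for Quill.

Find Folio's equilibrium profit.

Folio's profit: π = (P_{Folio} − 22)(89 − 2P_{Folio} + P_{Quill}).
∂π/∂P_{Folio} = 133 − 4P_{Folio} + P_{Quill} = 0 ⇒ P_{Folio} = 33.25 + 0.25P_{Quill}.
Similarly P_{Quill} = 35.75 + 0.25P_{Folio}.
Substituting the second reaction function into the first: P_{Folio} = 33.25 + 0.25(35.75 + 0.25P_{Folio}), which gives 0.9375P_{Folio} = 42.1875 ⇒ P_{Folio} = 45.
Then P_{Quill} = 35.75 + 0.25·45 = 47.
q_{Folio} = 89 − 2·45 + 47 = 46.
Profit = (45 − 22)·46 = 1058.

1058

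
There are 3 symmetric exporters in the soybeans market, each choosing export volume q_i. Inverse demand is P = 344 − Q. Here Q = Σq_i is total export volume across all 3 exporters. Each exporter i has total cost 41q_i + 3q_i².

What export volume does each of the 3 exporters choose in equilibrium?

30.3

A representative exporter's profit is π_i = q_i(344 − Q) − 41q_i − 3q_i², with Q = q_i + Σ_{j≠i} q_j.
First-order condition: 303 − 8q_i − Σ_{j≠i} q_j = 0.
With identical exporters, set every q_j = q: then 303 − 8q − 2q = 0, i.e. q = 303/10 = 30.3.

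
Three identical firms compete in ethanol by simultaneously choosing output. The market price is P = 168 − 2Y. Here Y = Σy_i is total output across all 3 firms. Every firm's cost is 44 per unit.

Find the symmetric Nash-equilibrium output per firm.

15.5

A representative firm's profit is π_i = y_i(168 − 2Y) − 44y_i, with Y = y_i + Σ_{j≠i} y_j.
First-order condition: 124 − 4y_i − 2Σ_{j≠i} y_j = 0.
With identical firms, set every y_j = y: then 124 − 4y − 4y = 0, i.e. y = 124/8 = 15.5.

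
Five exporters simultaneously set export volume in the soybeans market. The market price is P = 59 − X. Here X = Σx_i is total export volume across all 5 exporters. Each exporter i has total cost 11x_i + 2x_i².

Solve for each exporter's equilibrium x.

A representative exporter's profit is π_i = x_i(59 − X) − 11x_i − 2x_i², with X = x_i + Σ_{j≠i} x_j.
First-order condition: 48 − 6x_i − Σ_{j≠i} x_j = 0.
In a symmetric equilibrium every exporter chooses the same x, so Σ_{j≠i} x_j = 4x. The condition becomes 48 − 10x = 0, giving x = 48/10 = 4.8.

4.8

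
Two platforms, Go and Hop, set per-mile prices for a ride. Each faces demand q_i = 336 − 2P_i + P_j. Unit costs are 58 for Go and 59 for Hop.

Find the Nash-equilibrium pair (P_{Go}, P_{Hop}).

Go's profit: π = (P_{Go} − 58)(336 − 2P_{Go} + P_{Hop}).
∂π/∂P_{Go} = 452 − 4P_{Go} + P_{Hop} = 0 ⇒ P_{Go} = 113 + 0.25P_{Hop}.
Similarly P_{Hop} = 113.5 + 0.25P_{Go}.
Plugging P_{Hop} into Go's best response: P_{Go} = 113 + 0.25(113.5 + 0.25P_{Go}) ⇒ 0.9375P_{Go} = 141.375, so P_{Go} = 150.8.
Then P_{Hop} = 113.5 + 0.25·150.8 = 151.2.

150.8, 151.2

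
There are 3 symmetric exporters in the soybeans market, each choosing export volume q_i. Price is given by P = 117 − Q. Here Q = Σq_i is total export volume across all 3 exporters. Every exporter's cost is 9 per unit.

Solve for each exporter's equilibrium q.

27

A representative exporter's profit is π_i = q_i(117 − Q) − 9q_i, with Q = q_i + Σ_{j≠i} q_j.
First-order condition: 108 − 2q_i − Σ_{j≠i} q_j = 0.
In a symmetric equilibrium every exporter chooses the same q, so Σ_{j≠i} q_j = 2q. The condition becomes 108 − 4q = 0, giving q = 108/4 = 27.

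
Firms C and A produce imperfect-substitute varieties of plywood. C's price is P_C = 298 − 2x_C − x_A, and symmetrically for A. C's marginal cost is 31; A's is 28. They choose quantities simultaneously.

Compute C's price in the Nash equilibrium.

137.4

Firm C's profit: π = x_C(298 − 2x_C − x_A) − 31x_C.
∂π/∂x_C = 267 − 4x_C − x_A = 0 ⇒ x_C = 66.75 − 0.25x_A.
Similarly x_A = 67.5 − 0.25x_C.
Solving the two reaction functions simultaneously: (1 − (−0.25)(−0.25))x_C = 66.75 − 0.25·67.5, so 0.9375x_C = 49.875 and x_C = 53.2.
Then x_A = 67.5 − 0.25·53.2 = 54.2.
P_C = 298 − 2·53.2 − 54.2 = 137.4.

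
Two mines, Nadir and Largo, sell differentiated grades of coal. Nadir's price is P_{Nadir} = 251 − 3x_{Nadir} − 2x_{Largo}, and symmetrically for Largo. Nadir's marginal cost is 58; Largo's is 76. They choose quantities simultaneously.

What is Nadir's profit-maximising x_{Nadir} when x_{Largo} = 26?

23.5

Mine Nadir's profit: π = x_{Nadir}(251 − 3x_{Nadir} − 2x_{Largo}) − 58x_{Nadir}.
∂π/∂x_{Nadir} = 193 − 6x_{Nadir} − 2x_{Largo} = 0 ⇒ x_{Nadir} = 193/6 − (1/3)x_{Largo}.
At x_{Largo} = 26: x_{Nadir} = 193/6 − (1/3)·26 = 23.5.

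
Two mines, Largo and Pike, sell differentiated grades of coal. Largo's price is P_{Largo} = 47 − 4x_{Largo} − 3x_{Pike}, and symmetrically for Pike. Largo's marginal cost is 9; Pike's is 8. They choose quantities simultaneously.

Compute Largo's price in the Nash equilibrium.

Mine Largo's profit: π = x_{Largo}(47 − 4x_{Largo} − 3x_{Pike}) − 9x_{Largo}.
∂π/∂x_{Largo} = 38 − 8x_{Largo} − 3x_{Pike} = 0 ⇒ x_{Largo} = 4.75 − 0.375x_{Pike}.
Similarly x_{Pike} = 4.875 − 0.375x_{Largo}.
Solving the two reaction functions simultaneously: (1 − (−0.375)(−0.375))x_{Largo} = 4.75 − 0.375·4.875, so (55/64)x_{Largo} = 187/64 and x_{Largo} = 3.4.
Then x_{Pike} = 4.875 − 0.375·3.4 = 3.6.
P_{Largo} = 47 − 4·3.4 − 3·3.6 = 22.6.

22.6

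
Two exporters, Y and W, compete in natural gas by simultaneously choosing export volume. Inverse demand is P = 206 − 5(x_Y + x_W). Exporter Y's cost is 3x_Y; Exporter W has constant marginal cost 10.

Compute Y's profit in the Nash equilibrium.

Exporter Y's profit: π = x_Y(206 − 5(x_Y + x_W)) − 3x_Y.
∂π/∂x_Y = 203 − 10x_Y − 5x_W = 0, so x_Y = 20.3 − 0.5x_W.
By the same steps for W: x_W = 19.6 − 0.5x_Y.
Solving the two reaction functions simultaneously: (1 − (−0.5)(−0.5))x_Y = 20.3 − 0.5·19.6, so 0.75x_Y = 10.5 and x_Y = 14.
Then x_W = 19.6 − 0.5·14 = 12.6.
Price P = 206 − 5·26.6 = 73.
Y's profit: (73 − 3)·14 = 980.

980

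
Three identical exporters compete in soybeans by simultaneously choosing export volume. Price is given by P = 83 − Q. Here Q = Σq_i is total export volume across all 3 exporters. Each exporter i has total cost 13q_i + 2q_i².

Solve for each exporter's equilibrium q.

A representative exporter's profit is π_i = q_i(83 − Q) − 13q_i − 2q_i², with Q = q_i + Σ_{j≠i} q_j.
First-order condition: 70 − 6q_i − Σ_{j≠i} q_j = 0.
Imposing symmetry (q_j = q for all j) turns Σ_{j≠i} q_j into 2q, so 70 = 8q and q = 8.75.

8.75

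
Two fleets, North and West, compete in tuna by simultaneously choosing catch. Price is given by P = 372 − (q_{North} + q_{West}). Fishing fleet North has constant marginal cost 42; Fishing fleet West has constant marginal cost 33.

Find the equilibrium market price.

149

Fishing fleet North's profit: π = q_{North}(372 − (q_{North} + q_{West})) − 42q_{North}.
∂π/∂q_{North} = 330 − 2q_{North} − q_{West} = 0, so q_{North} = 165 − 0.5q_{West}.
By the same steps for West: q_{West} = 169.5 − 0.5q_{North}.
Plugging q_{West} into North's best response: q_{North} = 165 − 0.5(169.5 − 0.5q_{North}) ⇒ 0.75q_{North} = 80.25, so q_{North} = 107.
Then q_{West} = 169.5 − 0.5·107 = 116.
Equilibrium price: P = 372 − 223 = 149.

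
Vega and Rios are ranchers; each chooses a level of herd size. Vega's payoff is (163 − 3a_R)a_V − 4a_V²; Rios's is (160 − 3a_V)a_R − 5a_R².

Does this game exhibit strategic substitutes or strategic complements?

strategic substitutes

Expanding Vega's payoff: 163a_V − 3a_Ra_V − 4a_V².
∂π/∂a_V = 163 − 3a_R − 8a_V = 0, so a_V = 20.375 − 0.375a_R.
The best-response slope da_V/da_R = −0.375 < 0: the reaction function is downward-sloping, so the choices are strategic substitutes.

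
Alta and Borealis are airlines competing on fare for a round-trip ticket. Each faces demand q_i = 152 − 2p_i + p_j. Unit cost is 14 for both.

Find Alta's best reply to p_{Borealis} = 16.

Alta's profit: π = (p_{Alta} − 14)(152 − 2p_{Alta} + p_{Borealis}).
∂π/∂p_{Alta} = 180 − 4p_{Alta} + p_{Borealis} = 0 ⇒ p_{Alta} = 45 + 0.25p_{Borealis}.
At p_{Borealis} = 16: p_{Alta} = 45 + 0.25·16 = 49.

49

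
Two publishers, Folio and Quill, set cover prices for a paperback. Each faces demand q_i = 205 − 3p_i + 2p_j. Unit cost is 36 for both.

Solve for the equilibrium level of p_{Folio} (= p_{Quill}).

Folio's profit: π = (p_{Folio} − 36)(205 − 3p_{Folio} + 2p_{Quill}).
∂π/∂p_{Folio} = 313 − 6p_{Folio} + 2p_{Quill} = 0 ⇒ p_{Folio} = 313/6 + (1/3)p_{Quill}.
Setting p_{Folio} = p_{Quill} in the reaction function: p_{Folio} = 313/6 + (1/3)p_{Folio}, so p_{Folio} = (313/6) / (2/3) = 78.25.

78.25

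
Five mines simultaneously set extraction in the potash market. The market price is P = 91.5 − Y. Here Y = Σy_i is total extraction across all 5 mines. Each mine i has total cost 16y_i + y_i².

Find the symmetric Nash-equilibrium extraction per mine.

A representative mine's profit is π_i = y_i(91.5 − Y) − 16y_i − y_i², with Y = y_i + Σ_{j≠i} y_j.
First-order condition: 75.5 − 4y_i − Σ_{j≠i} y_j = 0.
In a symmetric equilibrium every mine chooses the same y, so Σ_{j≠i} y_j = 4y. The condition becomes 75.5 − 8y = 0, giving y = 75.5/8 = 9.4375.

9.4375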